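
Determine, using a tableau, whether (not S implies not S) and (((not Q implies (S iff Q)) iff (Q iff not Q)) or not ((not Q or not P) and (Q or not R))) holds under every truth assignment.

Not valid

Assume the negation and expand:
Initial set: {not ((not S implies not S) and (((not Q implies (S iff Q)) iff (Q iff not Q)) or not ((not Q or not P) and (Q or not R))))}.
not ((not S implies not S) and (((not Q implies (S iff Q)) iff (Q iff not Q)) or not ((not Q or not P) and (Q or not R)))): β-rule — branch into not (not S implies not S)  //  not (((not Q implies (S iff Q)) iff (Q iff not Q)) or not ((not Q or not P) and (Q or not R))).
  branch 1 (add not (not S implies not S)):
    not (not S implies not S): α-rule — add not S, not not S.
    × closes — contains both S and not S.
  branch 2 (add not (((not Q implies (S iff Q)) iff (Q iff not Q)) or not ((not Q or not P) and (Q or not R)))):
    not (((not Q implies (S iff Q)) iff (Q iff not Q)) or not ((not Q or not P) and (Q or not R))): α-rule — add not ((not Q implies (S iff Q)) iff (Q iff not Q)), not not ((not Q or not P) and (Q or not R)).
    not not ((not Q or not P) and (Q or not R)): α-rule — add (not Q or not P), (Q or not R).
    not ((not Q implies (S iff Q)) iff (Q iff not Q)): β-rule — branch into (not Q implies (S iff Q)), not (Q iff not Q)  //  not (not Q implies (S iff Q)), (Q iff not Q).
      branch 2.1 (add (not Q implies (S iff Q)), not (Q iff not Q)):
        (not Q or not P): β-rule — branch into not Q  //  not P.
          branch 2.1.1 (add not Q):
            (Q or not R): β-rule — branch into Q  //  not R.
              branch 2.1.1.1 (add Q):
                × closes — contains both Q and not Q.
              branch 2.1.1.2 (add not R):
                (not Q implies (S iff Q)): β-rule — branch into not not Q  //  (S iff Q).
                  branch 2.1.1.2.1 (add not not Q):
                    × closes — contains both Q and not Q.
                  branch 2.1.1.2.2 (add (S iff Q)):
                    not (Q iff not Q): β-rule — branch into Q, not not Q  //  not Q, not Q.
                      branch 2.1.1.2.2.1 (add Q, not not Q):
                        × closes — contains both Q and not Q.
                      branch 2.1.1.2.2.2 (add not Q, not Q):
                        (S iff Q): β-rule — branch into S, Q  //  not S, not Q.
                          branch 2.1.1.2.2.2.1 (add S, Q):
                            × closes — contains both Q and not Q.
                          branch 2.1.1.2.2.2.2 (add not S, not Q):
                            ○ open, literals {Q=false, R=false, S=false}.
          branch 2.1.2 (add not P):
            (Q or not R): β-rule — branch into Q  //  not R.
              branch 2.1.2.1 (add Q):
                (not Q implies (S iff Q)): β-rule — branch into not not Q  //  (S iff Q).
                  branch 2.1.2.1.1 (add not not Q):
                    not (Q iff not Q): β-rule — branch into Q, not not Q  //  not Q, not Q.
                      branch 2.1.2.1.1.1 (add Q, not not Q):
                        ○ open, literals {P=false, Q=true}.
                      branch 2.1.2.1.1.2 (add not Q, not Q):
                        × closes — contains both Q and not Q.
                  branch 2.1.2.1.2 (add (S iff Q)):
                    not (Q iff not Q): β-rule — branch into Q, not not Q  //  not Q, not Q.
                      branch 2.1.2.1.2.1 (add Q, not not Q):
                        (S iff Q): β-rule — branch into S, Q  //  not S, not Q.
                          branch 2.1.2.1.2.1.1 (add S, Q):
                            ○ open, literals {P=false, Q=true, S=true}.
                          branch 2.1.2.1.2.1.2 (add not S, not Q):
                            × closes — contains both Q and not Q.
                      branch 2.1.2.1.2.2 (add not Q, not Q):
                        × closes — contains both Q and not Q.
              branch 2.1.2.2 (add not R):
                (not Q implies (S iff Q)): β-rule — branch into not not Q  //  (S iff Q).
                  branch 2.1.2.2.1 (add not not Q):
                    not (Q iff not Q): β-rule — branch into Q, not not Q  //  not Q, not Q.
                      branch 2.1.2.2.1.1 (add Q, not not Q):
                        ○ open, literals {P=false, Q=true, R=false}.
                      branch 2.1.2.2.1.2 (add not Q, not Q):
                        × closes — contains both Q and not Q.
                  branch 2.1.2.2.2 (add (S iff Q)):
                    not (Q iff not Q): β-rule — branch into Q, not not Q  //  not Q, not Q.
                      branch 2.1.2.2.2.1 (add Q, not not Q):
                        (S iff Q): β-rule — branch into S, Q  //  not S, not Q.
                          branch 2.1.2.2.2.1.1 (add S, Q):
                            ○ open, literals {P=false, Q=true, R=false, S=true}.
                          branch 2.1.2.2.2.1.2 (add not S, not Q):
                            × closes — contains both Q and not Q.
                      branch 2.1.2.2.2.2 (add not Q, not Q):
                        (S iff Q): β-rule — branch into S, Q  //  not S, not Q.
                          branch 2.1.2.2.2.2.1 (add S, Q):
                            × closes — contains both Q and not Q.
                          branch 2.1.2.2.2.2.2 (add not S, not Q):
                            ○ open, literals {P=false, Q=false, R=false, S=false}.
      branch 2.2 (add not (not Q implies (S iff Q)), (Q iff not Q)):
        not (not Q implies (S iff Q)): α-rule — add not Q, not (S iff Q).
        (not Q or not P): β-rule — branch into not Q  //  not P.
          branch 2.2.1 (add not Q):
            (Q or not R): β-rule — branch into Q  //  not R.
              branch 2.2.1.1 (add Q):
                × closes — contains both Q and not Q.
              branch 2.2.1.2 (add not R):
                (Q iff not Q): β-rule — branch into Q, not Q  //  not Q, not not Q.
                  branch 2.2.1.2.1 (add Q, not Q):
                    × closes — contains both Q and not Q.
                  branch 2.2.1.2.2 (add not Q, not not Q):
                    × closes — contains both Q and not Q.
          branch 2.2.2 (add not P):
            (Q or not R): β-rule — branch into Q  //  not R.
              branch 2.2.2.1 (add Q):
                × closes — contains both Q and not Q.
              branch 2.2.2.2 (add not R):
                (Q iff not Q): β-rule — branch into Q, not Q  //  not Q, not not Q.
                  branch 2.2.2.2.1 (add Q, not Q):
                    × closes — contains both Q and not Q.
                  branch 2.2.2.2.2 (add not Q, not not Q):
                    × closes — contains both Q and not Q.
17 branches closed, 6 open.
An open branch gives a countermodel: Q=false, R=false, S=false (unmentioned atoms arbitrary); under it the original formula is false.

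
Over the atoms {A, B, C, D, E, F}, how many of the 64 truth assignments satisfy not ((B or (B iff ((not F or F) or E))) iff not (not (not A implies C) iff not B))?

Initial set: {T not ((B or (B iff ((not F or F) or E))) iff not (not (not A implies C) iff not B))}.
T not ((B or (B iff ((not F or F) or E))) iff not (not (not A implies C) iff not B)): β-rule — branch into T (B or (B iff ((not F or F) or E))), F not (not (not A implies C) iff not B)  //  F (B or (B iff ((not F or F) or E))), T not (not (not A implies C) iff not B).
  branch 1 (add T (B or (B iff ((not F or F) or E))), F not (not (not A implies C) iff not B)):
    T (B or (B iff ((not F or F) or E))): β-rule — branch into T B  //  T (B iff ((not F or F) or E)).
      branch 1.1 (add T B):
        F not (not (not A implies C) iff not B): β-rule — branch into T not (not A implies C), T not B  //  F not (not A implies C), F not B.
          branch 1.1.1 (add T not (not A implies C), T not B):
            × closes — contains both B and not B.
          branch 1.1.2 (add F not (not A implies C), F not B):
            F not (not A implies C): β-rule — branch into F not A  //  T C.
              branch 1.1.2.1 (add F not A):
                ○ open, literals {A=1, B=1}.
              branch 1.1.2.2 (add T C):
                ○ open, literals {B=1, C=1}.
      branch 1.2 (add T (B iff ((not F or F) or E))):
        F not (not (not A implies C) iff not B): β-rule — branch into T not (not A implies C), T not B  //  F not (not A implies C), F not B.
          branch 1.2.1 (add T not (not A implies C), T not B):
            T not (not A implies C): α-rule — add T not A, F C.
            T (B iff ((not F or F) or E)): β-rule — branch into T B, T ((not F or F) or E)  //  F B, F ((not F or F) or E).
              branch 1.2.1.1 (add T B, T ((not F or F) or E)):
                × closes — contains both B and not B.
              branch 1.2.1.2 (add F B, F ((not F or F) or E)):
                F ((not F or F) or E): α-rule — add F (not F or F), F E.
                F (not F or F): α-rule — add F not F, F F.
                × closes — contains both F and not F.
          branch 1.2.2 (add F not (not A implies C), F not B):
            T (B iff ((not F or F) or E)): β-rule — branch into T B, T ((not F or F) or E)  //  F B, F ((not F or F) or E).
              branch 1.2.2.1 (add T B, T ((not F or F) or E)):
                F not (not A implies C): β-rule — branch into F not A  //  T C.
                  branch 1.2.2.1.1 (add F not A):
                    T ((not F or F) or E): β-rule — branch into T (not F or F)  //  T E.
                      branch 1.2.2.1.1.1 (add T (not F or F)):
                        T (not F or F): β-rule — branch into T not F  //  T F.
                          branch 1.2.2.1.1.1.1 (add T not F):
                            ○ open, literals {A=1, B=1, F=0}.
                          branch 1.2.2.1.1.1.2 (add T F):
                            ○ open, literals {A=1, B=1, F=1}.
                      branch 1.2.2.1.1.2 (add T E):
                        ○ open, literals {A=1, B=1, E=1}.
                  branch 1.2.2.1.2 (add T C):
                    T ((not F or F) or E): β-rule — branch into T (not F or F)  //  T E.
                      branch 1.2.2.1.2.1 (add T (not F or F)):
                        T (not F or F): β-rule — branch into T not F  //  T F.
                          branch 1.2.2.1.2.1.1 (add T not F):
                            ○ open, literals {B=1, C=1, F=0}.
                          branch 1.2.2.1.2.1.2 (add T F):
                            ○ open, literals {B=1, C=1, F=1}.
                      branch 1.2.2.1.2.2 (add T E):
                        ○ open, literals {B=1, C=1, E=1}.
              branch 1.2.2.2 (add F B, F ((not F or F) or E)):
                × closes — contains both B and not B.
  branch 2 (add F (B or (B iff ((not F or F) or E))), T not (not (not A implies C) iff not B)):
    F (B or (B iff ((not F or F) or E))): α-rule — add F B, F (B iff ((not F or F) or E)).
    T not (not (not A implies C) iff not B): β-rule — branch into T not (not A implies C), F not B  //  F not (not A implies C), T not B.
      branch 2.1 (add T not (not A implies C), F not B):
        × closes — contains both B and not B.
      branch 2.2 (add F not (not A implies C), T not B):
        F (B iff ((not F or F) or E)): β-rule — branch into T B, F ((not F or F) or E)  //  F B, T ((not F or F) or E).
          branch 2.2.1 (add T B, F ((not F or F) or E)):
            × closes — contains both B and not B.
          branch 2.2.2 (add F B, T ((not F or F) or E)):
            F not (not A implies C): β-rule — branch into F not A  //  T C.
              branch 2.2.2.1 (add F not A):
                T ((not F or F) or E): β-rule — branch into T (not F or F)  //  T E.
                  branch 2.2.2.1.1 (add T (not F or F)):
                    T (not F or F): β-rule — branch into T not F  //  T F.
                      branch 2.2.2.1.1.1 (add T not F):
                        ○ open, literals {A=1, B=0, F=0}.
                      branch 2.2.2.1.1.2 (add T F):
                        ○ open, literals {A=1, B=0, F=1}.
                  branch 2.2.2.1.2 (add T E):
                    ○ open, literals {A=1, B=0, E=1}.
              branch 2.2.2.2 (add T C):
                T ((not F or F) or E): β-rule — branch into T (not F or F)  //  T E.
                  branch 2.2.2.2.1 (add T (not F or F)):
                    T (not F or F): β-rule — branch into T not F  //  T F.
                      branch 2.2.2.2.1.1 (add T not F):
                        ○ open, literals {B=0, C=1, F=0}.
                      branch 2.2.2.2.1.2 (add T F):
                        ○ open, literals {B=0, C=1, F=1}.
                  branch 2.2.2.2.2 (add T E):
                    ○ open, literals {B=0, C=1, E=1}.
6 branches closed, 14 open.
Each open branch fixes some atoms; the unmentioned ones are free. Counting distinct full assignments: branch {A=1, B=1} (C, D, E, F) contributes 16 new; branch {B=1, C=1} (A, D, E, F) contributes 8 new; branch {A=1, B=1, F=0} (C, D, E) contributes 0 new; branch {A=1, B=1, F=1} (C, D, E) contributes 0 new; branch {A=1, B=1, E=1} (C, D, F) contributes 0 new; branch {B=1, C=1, F=0} (A, D, E) contributes 0 new; branch {B=1, C=1, F=1} (A, D, E) contributes 0 new; branch {B=1, C=1, E=1} (A, D, F) contributes 0 new; branch {A=1, B=0, F=0} (C, D, E) contributes 8 new; branch {A=1, B=0, F=1} (C, D, E) contributes 8 new; branch {A=1, B=0, E=1} (C, D, F) contributes 0 new; branch {B=0, C=1, F=0} (A, D, E) contributes 4 new; branch {B=0, C=1, F=1} (A, D, E) contributes 4 new; branch {B=0, C=1, E=1} (A, D, F) contributes 0 new. Total: 48.

48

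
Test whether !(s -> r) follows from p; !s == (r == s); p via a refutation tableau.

No

Initial set: {p; (!s == (r == s)); p; !!(s -> r)}.
(!s == (r == s)): β-rule — branch into !s, (r == s)  //  !!s, !(r == s).
  branch 1 (add !s, (r == s)):
    !!(s -> r): β-rule — branch into !s  //  r.
      branch 1.1 (add !s):
        (r == s): β-rule — branch into r, s  //  !r, !s.
          branch 1.1.1 (add r, s):
            × closes — contains both s and !s.
          branch 1.1.2 (add !r, !s):
            ○ open, literals {p=1, r=0, s=0}.
      branch 1.2 (add r):
        (r == s): β-rule — branch into r, s  //  !r, !s.
          branch 1.2.1 (add r, s):
            × closes — contains both s and !s.
          branch 1.2.2 (add !r, !s):
            × closes — contains both r and !r.
  branch 2 (add !!s, !(r == s)):
    !!(s -> r): β-rule — branch into !s  //  r.
      branch 2.1 (add !s):
        × closes — contains both s and !s.
      branch 2.2 (add r):
        !(r == s): β-rule — branch into r, !s  //  !r, s.
          branch 2.2.1 (add r, !s):
            × closes — contains both s and !s.
          branch 2.2.2 (add !r, s):
            × closes — contains both r and !r.
6 branches closed, 1 open.
An open branch gives a countermodel: p=1, r=0, s=0 (unmentioned atoms arbitrary); the premises hold there but the conclusion fails.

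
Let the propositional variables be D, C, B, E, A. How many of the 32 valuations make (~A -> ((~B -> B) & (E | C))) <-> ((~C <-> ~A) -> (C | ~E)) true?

Initial set: {((~A -> ((~B -> B) & (E | C))) <-> ((~C <-> ~A) -> (C | ~E)))}.
((~A -> ((~B -> B) & (E | C))) <-> ((~C <-> ~A) -> (C | ~E))): β-rule — branch into (~A -> ((~B -> B) & (E | C))), ((~C <-> ~A) -> (C | ~E))  //  ~(~A -> ((~B -> B) & (E | C))), ~((~C <-> ~A) -> (C | ~E)).
  branch 1 (add (~A -> ((~B -> B) & (E | C))), ((~C <-> ~A) -> (C | ~E))):
    (~A -> ((~B -> B) & (E | C))): β-rule — branch into ~~A  //  ((~B -> B) & (E | C)).
      branch 1.1 (add ~~A):
        ((~C <-> ~A) -> (C | ~E)): β-rule — branch into ~(~C <-> ~A)  //  (C | ~E).
          branch 1.1.1 (add ~(~C <-> ~A)):
            ~(~C <-> ~A): β-rule — branch into ~C, ~~A  //  ~~C, ~A.
              branch 1.1.1.1 (add ~C, ~~A):
                ○ open, literals {A=T, C=F}.
              branch 1.1.1.2 (add ~~C, ~A):
                × closes — contains both A and ~A.
          branch 1.1.2 (add (C | ~E)):
            (C | ~E): β-rule — branch into C  //  ~E.
              branch 1.1.2.1 (add C):
                ○ open, literals {A=T, C=T}.
              branch 1.1.2.2 (add ~E):
                ○ open, literals {A=T, E=F}.
      branch 1.2 (add ((~B -> B) & (E | C))):
        ((~B -> B) & (E | C)): α-rule — add (~B -> B), (E | C).
        ((~C <-> ~A) -> (C | ~E)): β-rule — branch into ~(~C <-> ~A)  //  (C | ~E).
          branch 1.2.1 (add ~(~C <-> ~A)):
            (~B -> B): β-rule — branch into ~~B  //  B.
              branch 1.2.1.1 (add ~~B):
                (E | C): β-rule — branch into E  //  C.
                  branch 1.2.1.1.1 (add E):
                    ~(~C <-> ~A): β-rule — branch into ~C, ~~A  //  ~~C, ~A.
                      branch 1.2.1.1.1.1 (add ~C, ~~A):
                        ○ open, literals {A=T, B=T, C=F, E=T}.
                      branch 1.2.1.1.1.2 (add ~~C, ~A):
                        ○ open, literals {A=F, B=T, C=T, E=T}.
                  branch 1.2.1.1.2 (add C):
                    ~(~C <-> ~A): β-rule — branch into ~C, ~~A  //  ~~C, ~A.
                      branch 1.2.1.1.2.1 (add ~C, ~~A):
                        × closes — contains both C and ~C.
                      branch 1.2.1.1.2.2 (add ~~C, ~A):
                        ○ open, literals {A=F, B=T, C=T}.
              branch 1.2.1.2 (add B):
                (E | C): β-rule — branch into E  //  C.
                  branch 1.2.1.2.1 (add E):
                    ~(~C <-> ~A): β-rule — branch into ~C, ~~A  //  ~~C, ~A.
                      branch 1.2.1.2.1.1 (add ~C, ~~A):
                        ○ open, literals {A=T, B=T, C=F, E=T}.
                      branch 1.2.1.2.1.2 (add ~~C, ~A):
                        ○ open, literals {A=F, B=T, C=T, E=T}.
                  branch 1.2.1.2.2 (add C):
                    ~(~C <-> ~A): β-rule — branch into ~C, ~~A  //  ~~C, ~A.
                      branch 1.2.1.2.2.1 (add ~C, ~~A):
                        × closes — contains both C and ~C.
                      branch 1.2.1.2.2.2 (add ~~C, ~A):
                        ○ open, literals {A=F, B=T, C=T}.
          branch 1.2.2 (add (C | ~E)):
            (~B -> B): β-rule — branch into ~~B  //  B.
              branch 1.2.2.1 (add ~~B):
                (E | C): β-rule — branch into E  //  C.
                  branch 1.2.2.1.1 (add E):
                    (C | ~E): β-rule — branch into C  //  ~E.
                      branch 1.2.2.1.1.1 (add C):
                        ○ open, literals {B=T, C=T, E=T}.
                      branch 1.2.2.1.1.2 (add ~E):
                        × closes — contains both E and ~E.
                  branch 1.2.2.1.2 (add C):
                    (C | ~E): β-rule — branch into C  //  ~E.
                      branch 1.2.2.1.2.1 (add C):
                        ○ open, literals {B=T, C=T}.
                      branch 1.2.2.1.2.2 (add ~E):
                        ○ open, literals {B=T, C=T, E=F}.
              branch 1.2.2.2 (add B):
                (E | C): β-rule — branch into E  //  C.
                  branch 1.2.2.2.1 (add E):
                    (C | ~E): β-rule — branch into C  //  ~E.
                      branch 1.2.2.2.1.1 (add C):
                        ○ open, literals {B=T, C=T, E=T}.
                      branch 1.2.2.2.1.2 (add ~E):
                        × closes — contains both E and ~E.
                  branch 1.2.2.2.2 (add C):
                    (C | ~E): β-rule — branch into C  //  ~E.
                      branch 1.2.2.2.2.1 (add C):
                        ○ open, literals {B=T, C=T}.
                      branch 1.2.2.2.2.2 (add ~E):
                        ○ open, literals {B=T, C=T, E=F}.
  branch 2 (add ~(~A -> ((~B -> B) & (E | C))), ~((~C <-> ~A) -> (C | ~E))):
    ~(~A -> ((~B -> B) & (E | C))): α-rule — add ~A, ~((~B -> B) & (E | C)).
    ~((~C <-> ~A) -> (C | ~E)): α-rule — add (~C <-> ~A), ~(C | ~E).
    ~(C | ~E): α-rule — add ~C, ~~E.
    ~((~B -> B) & (E | C)): β-rule — branch into ~(~B -> B)  //  ~(E | C).
      branch 2.1 (add ~(~B -> B)):
        ~(~B -> B): α-rule — add ~B, ~B.
        (~C <-> ~A): β-rule — branch into ~C, ~A  //  ~~C, ~~A.
          branch 2.1.1 (add ~C, ~A):
            ○ open, literals {A=F, B=F, C=F, E=T}.
          branch 2.1.2 (add ~~C, ~~A):
            × closes — contains both C and ~C.
      branch 2.2 (add ~(E | C)):
        ~(E | C): α-rule — add ~E, ~C.
        × closes — contains both E and ~E.
7 branches closed, 16 open.
Each open branch fixes some atoms; the unmentioned ones are free. Counting distinct full assignments: branch {A=T, C=F} (D, B, E) contributes 8 new; branch {A=T, C=T} (D, B, E) contributes 8 new; branch {A=T, E=F} (D, C, B) contributes 0 new; branch {A=T, B=T, C=F, E=T} (D) contributes 0 new; branch {A=F, B=T, C=T, E=T} (D) contributes 2 new; branch {A=F, B=T, C=T} (D, E) contributes 2 new; branch {A=T, B=T, C=F, E=T} (D) contributes 0 new; branch {A=F, B=T, C=T, E=T} (D) contributes 0 new; branch {A=F, B=T, C=T} (D, E) contributes 0 new; branch {B=T, C=T, E=T} (D, A) contributes 0 new; branch {B=T, C=T} (D, E, A) contributes 0 new; branch {B=T, C=T, E=F} (D, A) contributes 0 new; branch {B=T, C=T, E=T} (D, A) contributes 0 new; branch {B=T, C=T} (D, E, A) contributes 0 new; branch {B=T, C=T, E=F} (D, A) contributes 0 new; branch {A=F, B=F, C=F, E=T} (D) contributes 2 new. Total: 22.

22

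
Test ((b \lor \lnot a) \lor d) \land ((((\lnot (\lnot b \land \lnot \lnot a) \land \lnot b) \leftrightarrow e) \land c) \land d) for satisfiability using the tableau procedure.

Initial set: {T (((b \lor \lnot a) \lor d) \land ((((\lnot (\lnot b \land \lnot \lnot a) \land \lnot b) \leftrightarrow e) \land c) \land d))}.
T (((b \lor \lnot a) \lor d) \land ((((\lnot (\lnot b \land \lnot \lnot a) \land \lnot b) \leftrightarrow e) \land c) \land d)): α-rule — add T ((b \lor \lnot a) \lor d), T ((((\lnot (\lnot b \land \lnot \lnot a) \land \lnot b) \leftrightarrow e) \land c) \land d).
T ((((\lnot (\lnot b \land \lnot \lnot a) \land \lnot b) \leftrightarrow e) \land c) \land d): α-rule — add T (((\lnot (\lnot b \land \lnot \lnot a) \land \lnot b) \leftrightarrow e) \land c), T d.
T (((\lnot (\lnot b \land \lnot \lnot a) \land \lnot b) \leftrightarrow e) \land c): α-rule — add T ((\lnot (\lnot b \land \lnot \lnot a) \land \lnot b) \leftrightarrow e), T c.
T ((b \lor \lnot a) \lor d): β-rule — branch into T (b \lor \lnot a)  //  T d.
  branch 1 (add T (b \lor \lnot a)):
    T ((\lnot (\lnot b \land \lnot \lnot a) \land \lnot b) \leftrightarrow e): β-rule — branch into T (\lnot (\lnot b \land \lnot \lnot a) \land \lnot b), T e  //  F (\lnot (\lnot b \land \lnot \lnot a) \land \lnot b), F e.
      branch 1.1 (add T (\lnot (\lnot b \land \lnot \lnot a) \land \lnot b), T e):
        T (\lnot (\lnot b \land \lnot \lnot a) \land \lnot b): α-rule — add T \lnot (\lnot b \land \lnot \lnot a), T \lnot b.
        T (b \lor \lnot a): β-rule — branch into T b  //  T \lnot a.
          branch 1.1.1 (add T b):
            × closes — contains both b and \lnot b.
          branch 1.1.2 (add T \lnot a):
            T \lnot (\lnot b \land \lnot \lnot a): β-rule — branch into F \lnot b  //  F \lnot \lnot a.
              branch 1.1.2.1 (add F \lnot b):
                × closes — contains both b and \lnot b.
              branch 1.1.2.2 (add F \lnot \lnot a):
                F \lnot \lnot a: drop double negation, giving F a.
                ○ open, literals {a=0, b=0, c=1, d=1, e=1}.
      branch 1.2 (add F (\lnot (\lnot b \land \lnot \lnot a) \land \lnot b), F e):
        T (b \lor \lnot a): β-rule — branch into T b  //  T \lnot a.
          branch 1.2.1 (add T b):
            F (\lnot (\lnot b \land \lnot \lnot a) \land \lnot b): β-rule — branch into F \lnot (\lnot b \land \lnot \lnot a)  //  F \lnot b.
              branch 1.2.1.1 (add F \lnot (\lnot b \land \lnot \lnot a)):
                F \lnot (\lnot b \land \lnot \lnot a): α-rule — add T \lnot b, T \lnot \lnot a.
                × closes — contains both b and \lnot b.
              branch 1.2.1.2 (add F \lnot b):
                ○ open, literals {b=1, c=1, d=1, e=0}.
          branch 1.2.2 (add T \lnot a):
            F (\lnot (\lnot b \land \lnot \lnot a) \land \lnot b): β-rule — branch into F \lnot (\lnot b \land \lnot \lnot a)  //  F \lnot b.
              branch 1.2.2.1 (add F \lnot (\lnot b \land \lnot \lnot a)):
                F \lnot (\lnot b \land \lnot \lnot a): α-rule — add T \lnot b, T \lnot \lnot a.
                T \lnot \lnot a: drop double negation, giving T a.
                × closes — contains both a and \lnot a.
              branch 1.2.2.2 (add F \lnot b):
                ○ open, literals {a=0, b=1, c=1, d=1, e=0}.
  branch 2 (add T d):
    T ((\lnot (\lnot b \land \lnot \lnot a) \land \lnot b) \leftrightarrow e): β-rule — branch into T (\lnot (\lnot b \land \lnot \lnot a) \land \lnot b), T e  //  F (\lnot (\lnot b \land \lnot \lnot a) \land \lnot b), F e.
      branch 2.1 (add T (\lnot (\lnot b \land \lnot \lnot a) \land \lnot b), T e):
        T (\lnot (\lnot b \land \lnot \lnot a) \land \lnot b): α-rule — add T \lnot (\lnot b \land \lnot \lnot a), T \lnot b.
        T \lnot (\lnot b \land \lnot \lnot a): β-rule — branch into F \lnot b  //  F \lnot \lnot a.
          branch 2.1.1 (add F \lnot b):
            × closes — contains both b and \lnot b.
          branch 2.1.2 (add F \lnot \lnot a):
            F \lnot \lnot a: drop double negation, giving F a.
            ○ open, literals {a=0, b=0, c=1, d=1, e=1}.
      branch 2.2 (add F (\lnot (\lnot b \land \lnot \lnot a) \land \lnot b), F e):
        F (\lnot (\lnot b \land \lnot \lnot a) \land \lnot b): β-rule — branch into F \lnot (\lnot b \land \lnot \lnot a)  //  F \lnot b.
          branch 2.2.1 (add F \lnot (\lnot b \land \lnot \lnot a)):
            F \lnot (\lnot b \land \lnot \lnot a): α-rule — add T \lnot b, T \lnot \lnot a.
            T \lnot \lnot a: drop double negation, giving T a.
            ○ open, literals {a=1, b=0, c=1, d=1, e=0}.
          branch 2.2.2 (add F \lnot b):
            ○ open, literals {b=1, c=1, d=1, e=0}.
5 branches closed, 6 open.
An open branch gives a satisfying assignment: a=0, b=0, c=1, d=1, e=1.

Satisfiable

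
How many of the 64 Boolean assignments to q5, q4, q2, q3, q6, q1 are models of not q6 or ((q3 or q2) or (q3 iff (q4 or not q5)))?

Initial set: {(not q6 or ((q3 or q2) or (q3 iff (q4 or not q5))))}.
(not q6 or ((q3 or q2) or (q3 iff (q4 or not q5)))): β-rule — branch into not q6  //  ((q3 or q2) or (q3 iff (q4 or not q5))).
  branch 1 (add not q6):
    ○ open, literals {q6=false}.
  branch 2 (add ((q3 or q2) or (q3 iff (q4 or not q5)))):
    ((q3 or q2) or (q3 iff (q4 or not q5))): β-rule — branch into (q3 or q2)  //  (q3 iff (q4 or not q5)).
      branch 2.1 (add (q3 or q2)):
        (q3 or q2): β-rule — branch into q3  //  q2.
          branch 2.1.1 (add q3):
            ○ open, literals {q3=true}.
          branch 2.1.2 (add q2):
            ○ open, literals {q2=true}.
      branch 2.2 (add (q3 iff (q4 or not q5))):
        (q3 iff (q4 or not q5)): β-rule — branch into q3, (q4 or not q5)  //  not q3, not (q4 or not q5).
          branch 2.2.1 (add q3, (q4 or not q5)):
            (q4 or not q5): β-rule — branch into q4  //  not q5.
              branch 2.2.1.1 (add q4):
                ○ open, literals {q3=true, q4=true}.
              branch 2.2.1.2 (add not q5):
                ○ open, literals {q3=true, q5=false}.
          branch 2.2.2 (add not q3, not (q4 or not q5)):
            not (q4 or not q5): α-rule — add not q4, not not q5.
            ○ open, literals {q3=false, q4=false, q5=true}.
0 branches closed, 6 open.
Each open branch fixes some atoms; the unmentioned ones are free. Counting distinct full assignments: branch {q6=false} (q5, q4, q2, q3, q1) contributes 32 new; branch {q3=true} (q5, q4, q2, q6, q1) contributes 16 new; branch {q2=true} (q5, q4, q3, q6, q1) contributes 8 new; branch {q3=true, q4=true} (q5, q2, q6, q1) contributes 0 new; branch {q3=true, q5=false} (q4, q2, q6, q1) contributes 0 new; branch {q3=false, q4=false, q5=true} (q2, q6, q1) contributes 2 new. Total: 58.

58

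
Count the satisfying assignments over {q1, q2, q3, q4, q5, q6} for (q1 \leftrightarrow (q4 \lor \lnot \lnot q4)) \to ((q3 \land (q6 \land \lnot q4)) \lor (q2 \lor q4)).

Initial set: {((q1 \leftrightarrow (q4 \lor \lnot \lnot q4)) \to ((q3 \land (q6 \land \lnot q4)) \lor (q2 \lor q4)))}.
((q1 \leftrightarrow (q4 \lor \lnot \lnot q4)) \to ((q3 \land (q6 \land \lnot q4)) \lor (q2 \lor q4))): β-rule — branch into \lnot (q1 \leftrightarrow (q4 \lor \lnot \lnot q4))  //  ((q3 \land (q6 \land \lnot q4)) \lor (q2 \lor q4)).
  branch 1 (add \lnot (q1 \leftrightarrow (q4 \lor \lnot \lnot q4))):
    \lnot (q1 \leftrightarrow (q4 \lor \lnot \lnot q4)): β-rule — branch into q1, \lnot (q4 \lor \lnot \lnot q4)  //  \lnot q1, (q4 \lor \lnot \lnot q4).
      branch 1.1 (add q1, \lnot (q4 \lor \lnot \lnot q4)):
        \lnot (q4 \lor \lnot \lnot q4): α-rule — add \lnot q4, \lnot \lnot \lnot q4.
        \lnot \lnot \lnot q4: drop double negation, giving \lnot q4.
        ○ open, literals {q1=T, q4=F}.
      branch 1.2 (add \lnot q1, (q4 \lor \lnot \lnot q4)):
        (q4 \lor \lnot \lnot q4): β-rule — branch into q4  //  \lnot \lnot q4.
          branch 1.2.1 (add q4):
            ○ open, literals {q1=F, q4=T}.
          branch 1.2.2 (add \lnot \lnot q4):
            \lnot \lnot q4: drop double negation, giving q4.
            ○ open, literals {q1=F, q4=T}.
  branch 2 (add ((q3 \land (q6 \land \lnot q4)) \lor (q2 \lor q4))):
    ((q3 \land (q6 \land \lnot q4)) \lor (q2 \lor q4)): β-rule — branch into (q3 \land (q6 \land \lnot q4))  //  (q2 \lor q4).
      branch 2.1 (add (q3 \land (q6 \land \lnot q4))):
        (q3 \land (q6 \land \lnot q4)): α-rule — add q3, (q6 \land \lnot q4).
        (q6 \land \lnot q4): α-rule — add q6, \lnot q4.
        ○ open, literals {q3=T, q4=F, q6=T}.
      branch 2.2 (add (q2 \lor q4)):
        (q2 \lor q4): β-rule — branch into q2  //  q4.
          branch 2.2.1 (add q2):
            ○ open, literals {q2=T}.
          branch 2.2.2 (add q4):
            ○ open, literals {q4=T}.
0 branches closed, 6 open.
Each open branch fixes some atoms; the unmentioned ones are free. Counting distinct full assignments: branch {q1=T, q4=F} (q2, q3, q5, q6) contributes 16 new; branch {q1=F, q4=T} (q2, q3, q5, q6) contributes 16 new; branch {q1=F, q4=T} (q2, q3, q5, q6) contributes 0 new; branch {q3=T, q4=F, q6=T} (q1, q2, q5) contributes 4 new; branch {q2=T} (q1, q3, q4, q5, q6) contributes 14 new; branch {q4=T} (q1, q2, q3, q5, q6) contributes 8 new. Total: 58.

58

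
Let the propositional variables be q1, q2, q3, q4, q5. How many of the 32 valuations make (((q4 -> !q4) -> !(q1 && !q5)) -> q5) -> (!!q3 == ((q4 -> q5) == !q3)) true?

Initial set: {((((q4 -> !q4) -> !(q1 && !q5)) -> q5) -> (!!q3 == ((q4 -> q5) == !q3)))}.
((((q4 -> !q4) -> !(q1 && !q5)) -> q5) -> (!!q3 == ((q4 -> q5) == !q3))): β-rule — branch into !(((q4 -> !q4) -> !(q1 && !q5)) -> q5)  //  (!!q3 == ((q4 -> q5) == !q3)).
  branch 1 (add !(((q4 -> !q4) -> !(q1 && !q5)) -> q5)):
    !(((q4 -> !q4) -> !(q1 && !q5)) -> q5): α-rule — add ((q4 -> !q4) -> !(q1 && !q5)), !q5.
    ((q4 -> !q4) -> !(q1 && !q5)): β-rule — branch into !(q4 -> !q4)  //  !(q1 && !q5).
      branch 1.1 (add !(q4 -> !q4)):
        !(q4 -> !q4): α-rule — add q4, !!q4.
        ○ open, literals {q4=T, q5=F}.
      branch 1.2 (add !(q1 && !q5)):
        !(q1 && !q5): β-rule — branch into !q1  //  !!q5.
          branch 1.2.1 (add !q1):
            ○ open, literals {q1=F, q5=F}.
          branch 1.2.2 (add !!q5):
            × closes — contains both q5 and !q5.
  branch 2 (add (!!q3 == ((q4 -> q5) == !q3))):
    (!!q3 == ((q4 -> q5) == !q3)): β-rule — branch into !!q3, ((q4 -> q5) == !q3)  //  !!!q3, !((q4 -> q5) == !q3).
      branch 2.1 (add !!q3, ((q4 -> q5) == !q3)):
        !!q3: drop double negation, giving q3.
        ((q4 -> q5) == !q3): β-rule — branch into (q4 -> q5), !q3  //  !(q4 -> q5), !!q3.
          branch 2.1.1 (add (q4 -> q5), !q3):
            × closes — contains both q3 and !q3.
          branch 2.1.2 (add !(q4 -> q5), !!q3):
            !(q4 -> q5): α-rule — add q4, !q5.
            ○ open, literals {q3=T, q4=T, q5=F}.
      branch 2.2 (add !!!q3, !((q4 -> q5) == !q3)):
        !!!q3: drop double negation, giving !q3.
        !((q4 -> q5) == !q3): β-rule — branch into (q4 -> q5), !!q3  //  !(q4 -> q5), !q3.
          branch 2.2.1 (add (q4 -> q5), !!q3):
            × closes — contains both q3 and !q3.
          branch 2.2.2 (add !(q4 -> q5), !q3):
            !(q4 -> q5): α-rule — add q4, !q5.
            ○ open, literals {q3=F, q4=T, q5=F}.
3 branches closed, 4 open.
Each open branch fixes some atoms; the unmentioned ones are free. Counting distinct full assignments: branch {q4=T, q5=F} (q1, q2, q3) contributes 8 new; branch {q1=F, q5=F} (q2, q3, q4) contributes 4 new; branch {q3=T, q4=T, q5=F} (q1, q2) contributes 0 new; branch {q3=F, q4=T, q5=F} (q1, q2) contributes 0 new. Total: 12.

12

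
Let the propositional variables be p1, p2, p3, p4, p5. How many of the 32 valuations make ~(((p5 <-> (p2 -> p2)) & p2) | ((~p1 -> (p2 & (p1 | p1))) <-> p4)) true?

12

Initial set: {~(((p5 <-> (p2 -> p2)) & p2) | ((~p1 -> (p2 & (p1 | p1))) <-> p4))}.
~(((p5 <-> (p2 -> p2)) & p2) | ((~p1 -> (p2 & (p1 | p1))) <-> p4)): α-rule — add ~((p5 <-> (p2 -> p2)) & p2), ~((~p1 -> (p2 & (p1 | p1))) <-> p4).
~((p5 <-> (p2 -> p2)) & p2): β-rule — branch into ~(p5 <-> (p2 -> p2))  //  ~p2.
  branch 1 (add ~(p5 <-> (p2 -> p2))):
    ~((~p1 -> (p2 & (p1 | p1))) <-> p4): β-rule — branch into (~p1 -> (p2 & (p1 | p1))), ~p4  //  ~(~p1 -> (p2 & (p1 | p1))), p4.
      branch 1.1 (add (~p1 -> (p2 & (p1 | p1))), ~p4):
        ~(p5 <-> (p2 -> p2)): β-rule — branch into p5, ~(p2 -> p2)  //  ~p5, (p2 -> p2).
          branch 1.1.1 (add p5, ~(p2 -> p2)):
            ~(p2 -> p2): α-rule — add p2, ~p2.
            × closes — contains both p2 and ~p2.
          branch 1.1.2 (add ~p5, (p2 -> p2)):
            (~p1 -> (p2 & (p1 | p1))): β-rule — branch into ~~p1  //  (p2 & (p1 | p1)).
              branch 1.1.2.1 (add ~~p1):
                (p2 -> p2): β-rule — branch into ~p2  //  p2.
                  branch 1.1.2.1.1 (add ~p2):
                    ○ open, literals {p1=true, p2=false, p4=false, p5=false}.
                  branch 1.1.2.1.2 (add p2):
                    ○ open, literals {p1=true, p2=true, p4=false, p5=false}.
              branch 1.1.2.2 (add (p2 & (p1 | p1))):
                (p2 & (p1 | p1)): α-rule — add p2, (p1 | p1).
                (p2 -> p2): β-rule — branch into ~p2  //  p2.
                  branch 1.1.2.2.1 (add ~p2):
                    × closes — contains both p2 and ~p2.
                  branch 1.1.2.2.2 (add p2):
                    (p1 | p1): β-rule — branch into p1  //  p1.
                      branch 1.1.2.2.2.1 (add p1):
                        ○ open, literals {p1=true, p2=true, p4=false, p5=false}.
                      branch 1.1.2.2.2.2 (add p1):
                        ○ open, literals {p1=true, p2=true, p4=false, p5=false}.
      branch 1.2 (add ~(~p1 -> (p2 & (p1 | p1))), p4):
        ~(~p1 -> (p2 & (p1 | p1))): α-rule — add ~p1, ~(p2 & (p1 | p1)).
        ~(p5 <-> (p2 -> p2)): β-rule — branch into p5, ~(p2 -> p2)  //  ~p5, (p2 -> p2).
          branch 1.2.1 (add p5, ~(p2 -> p2)):
            ~(p2 -> p2): α-rule — add p2, ~p2.
            × closes — contains both p2 and ~p2.
          branch 1.2.2 (add ~p5, (p2 -> p2)):
            ~(p2 & (p1 | p1)): β-rule — branch into ~p2  //  ~(p1 | p1).
              branch 1.2.2.1 (add ~p2):
                (p2 -> p2): β-rule — branch into ~p2  //  p2.
                  branch 1.2.2.1.1 (add ~p2):
                    ○ open, literals {p1=false, p2=false, p4=true, p5=false}.
                  branch 1.2.2.1.2 (add p2):
                    × closes — contains both p2 and ~p2.
              branch 1.2.2.2 (add ~(p1 | p1)):
                ~(p1 | p1): α-rule — add ~p1, ~p1.
                (p2 -> p2): β-rule — branch into ~p2  //  p2.
                  branch 1.2.2.2.1 (add ~p2):
                    ○ open, literals {p1=false, p2=false, p4=true, p5=false}.
                  branch 1.2.2.2.2 (add p2):
                    ○ open, literals {p1=false, p2=true, p4=true, p5=false}.
  branch 2 (add ~p2):
    ~((~p1 -> (p2 & (p1 | p1))) <-> p4): β-rule — branch into (~p1 -> (p2 & (p1 | p1))), ~p4  //  ~(~p1 -> (p2 & (p1 | p1))), p4.
      branch 2.1 (add (~p1 -> (p2 & (p1 | p1))), ~p4):
        (~p1 -> (p2 & (p1 | p1))): β-rule — branch into ~~p1  //  (p2 & (p1 | p1)).
          branch 2.1.1 (add ~~p1):
            ○ open, literals {p1=true, p2=false, p4=false}.
          branch 2.1.2 (add (p2 & (p1 | p1))):
            (p2 & (p1 | p1)): α-rule — add p2, (p1 | p1).
            × closes — contains both p2 and ~p2.
      branch 2.2 (add ~(~p1 -> (p2 & (p1 | p1))), p4):
        ~(~p1 -> (p2 & (p1 | p1))): α-rule — add ~p1, ~(p2 & (p1 | p1)).
        ~(p2 & (p1 | p1)): β-rule — branch into ~p2  //  ~(p1 | p1).
          branch 2.2.1 (add ~p2):
            ○ open, literals {p1=false, p2=false, p4=true}.
          branch 2.2.2 (add ~(p1 | p1)):
            ~(p1 | p1): α-rule — add ~p1, ~p1.
            ○ open, literals {p1=false, p2=false, p4=true}.
5 branches closed, 10 open.
Each open branch fixes some atoms; the unmentioned ones are free. Counting distinct full assignments: branch {p1=true, p2=false, p4=false, p5=false} (p3) contributes 2 new; branch {p1=true, p2=true, p4=false, p5=false} (p3) contributes 2 new; branch {p1=true, p2=true, p4=false, p5=false} (p3) contributes 0 new; branch {p1=true, p2=true, p4=false, p5=false} (p3) contributes 0 new; branch {p1=false, p2=false, p4=true, p5=false} (p3) contributes 2 new; branch {p1=false, p2=false, p4=true, p5=false} (p3) contributes 0 new; branch {p1=false, p2=true, p4=true, p5=false} (p3) contributes 2 new; branch {p1=true, p2=false, p4=false} (p3, p5) contributes 2 new; branch {p1=false, p2=false, p4=true} (p3, p5) contributes 2 new; branch {p1=false, p2=false, p4=true} (p3, p5) contributes 0 new. Total: 12.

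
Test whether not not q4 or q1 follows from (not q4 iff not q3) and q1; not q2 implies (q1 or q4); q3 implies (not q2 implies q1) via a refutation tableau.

Initial set: {((not q4 iff not q3) and q1); (not q2 implies (q1 or q4)); (q3 implies (not q2 implies q1)); not (not not q4 or q1)}.
((not q4 iff not q3) and q1): α-rule — add (not q4 iff not q3), q1.
not (not not q4 or q1): α-rule — add not not not q4, not q1.
× closes — contains both q1 and not q1.
All 1 branch closes.
Every branch closed, so the premises entail the conclusion.

Yes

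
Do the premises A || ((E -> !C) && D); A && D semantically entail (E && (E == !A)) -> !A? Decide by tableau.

Initial set: {(A || ((E -> !C) && D)); (A && D); !((E && (E == !A)) -> !A)}.
(A && D): α-rule — add A, D.
!((E && (E == !A)) -> !A): α-rule — add (E && (E == !A)), !!A.
(E && (E == !A)): α-rule — add E, (E == !A).
(A || ((E -> !C) && D)): β-rule — branch into A  //  ((E -> !C) && D).
  branch 1 (add A):
    (E == !A): β-rule — branch into E, !A  //  !E, !!A.
      branch 1.1 (add E, !A):
        × closes — contains both A and !A.
      branch 1.2 (add !E, !!A):
        × closes — contains both E and !E.
  branch 2 (add ((E -> !C) && D)):
    ((E -> !C) && D): α-rule — add (E -> !C), D.
    (E == !A): β-rule — branch into E, !A  //  !E, !!A.
      branch 2.1 (add E, !A):
        × closes — contains both A and !A.
      branch 2.2 (add !E, !!A):
        × closes — contains both E and !E.
All 4 branches close.
Every branch closed, so the premises entail the conclusion.

Yes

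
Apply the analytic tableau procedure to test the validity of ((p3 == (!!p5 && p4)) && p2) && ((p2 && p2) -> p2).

Assume the negation and expand:
Initial set: {!(((p3 == (!!p5 && p4)) && p2) && ((p2 && p2) -> p2))}.
!(((p3 == (!!p5 && p4)) && p2) && ((p2 && p2) -> p2)): β-rule — branch into !((p3 == (!!p5 && p4)) && p2)  //  !((p2 && p2) -> p2).
  branch 1 (add !((p3 == (!!p5 && p4)) && p2)):
    !((p3 == (!!p5 && p4)) && p2): β-rule — branch into !(p3 == (!!p5 && p4))  //  !p2.
      branch 1.1 (add !(p3 == (!!p5 && p4))):
        !(p3 == (!!p5 && p4)): β-rule — branch into p3, !(!!p5 && p4)  //  !p3, (!!p5 && p4).
          branch 1.1.1 (add p3, !(!!p5 && p4)):
            !(!!p5 && p4): β-rule — branch into !!!p5  //  !p4.
              branch 1.1.1.1 (add !!!p5):
                !!!p5: drop double negation, giving !p5.
                ○ open, literals {p3=T, p5=F}.
              branch 1.1.1.2 (add !p4):
                ○ open, literals {p3=T, p4=F}.
          branch 1.1.2 (add !p3, (!!p5 && p4)):
            (!!p5 && p4): α-rule — add !!p5, p4.
            !!p5: drop double negation, giving p5.
            ○ open, literals {p3=F, p4=T, p5=T}.
      branch 1.2 (add !p2):
        ○ open, literals {p2=F}.
  branch 2 (add !((p2 && p2) -> p2)):
    !((p2 && p2) -> p2): α-rule — add (p2 && p2), !p2.
    (p2 && p2): α-rule — add p2, p2.
    × closes — contains both p2 and !p2.
1 branch closed, 4 open.
An open branch gives a countermodel: p3=T, p5=F (unmentioned atoms arbitrary); under it the original formula is false.

Not valid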